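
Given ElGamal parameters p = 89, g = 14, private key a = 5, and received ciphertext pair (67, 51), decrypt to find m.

Shared mask s = c₁^a mod p = 67^5 mod 89.
67^1 ≡ 67 (mod 89)
67^2 = (67^1)^2 ≡ 67^2 = 4489 ≡ 39 (mod 89)
67^4 = (67^2)^2 ≡ 39^2 = 1521 ≡ 8 (mod 89)
67^5 = 67^4 · 67^1 ≡ 8 · 67 ≡ 2 (mod 89).
So s = 2; s⁻¹ ≡ 45 (mod 89).
m = c₂ · s⁻¹ mod 89 = 51 · 45 mod 89 = 70.

70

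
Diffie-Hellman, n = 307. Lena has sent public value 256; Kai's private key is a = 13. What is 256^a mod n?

4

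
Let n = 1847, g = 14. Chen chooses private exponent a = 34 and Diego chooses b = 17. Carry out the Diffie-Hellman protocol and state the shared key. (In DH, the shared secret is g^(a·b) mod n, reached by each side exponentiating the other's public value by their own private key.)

Chen sends A = g^a mod n = 14^34 mod 1847.
14^1 ≡ 14 (mod 1847)
14^2 = (14^1)^2 ≡ 14^2 = 196 ≡ 196 (mod 1847)
14^4 = (14^2)^2 ≡ 196^2 = 38416 ≡ 1476 (mod 1847)
14^8 = (14^4)^2 ≡ 1476^2 = 2178576 ≡ 963 (mod 1847)
14^16 = (14^8)^2 ≡ 963^2 = 927369 ≡ 175 (mod 1847)
14^32 = (14^16)^2 ≡ 175^2 = 30625 ≡ 1073 (mod 1847)
14^34 = 14^32 · 14^2 ≡ 1073 · 196 ≡ 1597 (mod 1847).
So A = 1597. Diego then computes K = A^b mod n = 1597^17 mod 1847.
1597^1 ≡ 1597 (mod 1847)
1597^2 = (1597^1)^2 ≡ 1597^2 = 2550409 ≡ 1549 (mod 1847)
1597^4 = (1597^2)^2 ≡ 1549^2 = 2399401 ≡ 148 (mod 1847)
1597^8 = (1597^4)^2 ≡ 148^2 = 21904 ≡ 1587 (mod 1847)
1597^16 = (1597^8)^2 ≡ 1587^2 = 2518569 ≡ 1108 (mod 1847)
1597^17 = 1597^16 · 1597^1 ≡ 1108 · 1597 ≡ 50 (mod 1847).

50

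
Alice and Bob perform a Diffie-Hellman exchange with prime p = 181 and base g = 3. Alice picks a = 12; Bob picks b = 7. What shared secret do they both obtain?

145

Alice sends A = g^a mod p = 3^12 mod 181.
3^1 ≡ 3 (mod 181)
3^2 = (3^1)^2 ≡ 3^2 = 9 ≡ 9 (mod 181)
3^4 = (3^2)^2 ≡ 9^2 = 81 ≡ 81 (mod 181)
3^8 = (3^4)^2 ≡ 81^2 = 6561 ≡ 45 (mod 181)
3^12 = 3^8 · 3^4 ≡ 45 · 81 ≡ 25 (mod 181).
So A = 25. Bob then computes K = A^b mod p = 25^7 mod 181.
25^1 ≡ 25 (mod 181)
25^2 = (25^1)^2 ≡ 25^2 = 625 ≡ 82 (mod 181)
25^4 = (25^2)^2 ≡ 82^2 = 6724 ≡ 27 (mod 181)
25^7 = 25^4 · 25^2 · 25^1 ≡ 27 · 82 · 25 ≡ 145 (mod 181).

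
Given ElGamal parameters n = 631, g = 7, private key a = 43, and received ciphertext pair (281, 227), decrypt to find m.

Shared mask s = c₁^a mod n = 281^43 mod 631.
281^1 ≡ 281 (mod 631)
281^2 = (281^1)^2 ≡ 281^2 = 78961 ≡ 86 (mod 631)
281^4 = (281^2)^2 ≡ 86^2 = 7396 ≡ 455 (mod 631)
281^8 = (281^4)^2 ≡ 455^2 = 207025 ≡ 57 (mod 631)
281^16 = (281^8)^2 ≡ 57^2 = 3249 ≡ 94 (mod 631)
281^32 = (281^16)^2 ≡ 94^2 = 8836 ≡ 2 (mod 631)
281^43 = 281^32 · 281^8 · 281^2 · 281^1 ≡ 2 · 57 · 86 · 281 ≡ 609 (mod 631).
So s = 609; s⁻¹ ≡ 86 (mod 631).
m = c₂ · s⁻¹ mod 631 = 227 · 86 mod 631 = 592.

592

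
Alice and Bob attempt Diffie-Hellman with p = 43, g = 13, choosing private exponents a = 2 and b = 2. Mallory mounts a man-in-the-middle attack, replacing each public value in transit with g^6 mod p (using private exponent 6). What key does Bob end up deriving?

41

Bob receives Mallory's public value M = 13^6 mod 43 instead of the honest one.
13^1 ≡ 13 (mod 43)
13^2 = (13^1)^2 ≡ 13^2 = 169 ≡ 40 (mod 43)
13^4 = (13^2)^2 ≡ 40^2 = 1600 ≡ 9 (mod 43)
13^6 = 13^4 · 13^2 ≡ 9 · 40 ≡ 16 (mod 43).
So M = 16. Bob computes K = M^2 mod 43.
16^1 ≡ 16 (mod 43)
16^2 = (16^1)^2 ≡ 16^2 = 256 ≡ 41 (mod 43)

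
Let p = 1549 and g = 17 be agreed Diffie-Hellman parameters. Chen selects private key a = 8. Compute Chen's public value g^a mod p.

135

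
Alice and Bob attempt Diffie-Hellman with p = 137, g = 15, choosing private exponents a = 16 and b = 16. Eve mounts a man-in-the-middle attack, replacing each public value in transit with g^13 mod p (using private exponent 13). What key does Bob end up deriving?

Bob receives Eve's public value M = 15^13 mod 137 instead of the honest one.
15^1 ≡ 15 (mod 137)
15^2 = (15^1)^2 ≡ 15^2 = 225 ≡ 88 (mod 137)
15^4 = (15^2)^2 ≡ 88^2 = 7744 ≡ 72 (mod 137)
15^8 = (15^4)^2 ≡ 72^2 = 5184 ≡ 115 (mod 137)
15^13 = 15^8 · 15^4 · 15^1 ≡ 115 · 72 · 15 ≡ 78 (mod 137).
So M = 78. Bob computes K = M^16 mod 137.
78^1 ≡ 78 (mod 137)
78^2 = (78^1)^2 ≡ 78^2 = 6084 ≡ 56 (mod 137)
78^4 = (78^2)^2 ≡ 56^2 = 3136 ≡ 122 (mod 137)
78^8 = (78^4)^2 ≡ 122^2 = 14884 ≡ 88 (mod 137)
78^16 = (78^8)^2 ≡ 88^2 = 7744 ≡ 72 (mod 137)

72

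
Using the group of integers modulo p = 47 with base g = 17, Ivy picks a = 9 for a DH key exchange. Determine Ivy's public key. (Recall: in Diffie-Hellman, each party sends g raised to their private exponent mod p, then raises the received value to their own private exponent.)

Public value = 17^9 mod 47.
17^1 ≡ 17 (mod 47)
17^2 = (17^1)^2 ≡ 17^2 = 289 ≡ 7 (mod 47)
17^4 = (17^2)^2 ≡ 7^2 = 49 ≡ 2 (mod 47)
17^8 = (17^4)^2 ≡ 2^2 = 4 ≡ 4 (mod 47)
17^9 = 17^8 · 17^1 ≡ 4 · 17 ≡ 21 (mod 47).

21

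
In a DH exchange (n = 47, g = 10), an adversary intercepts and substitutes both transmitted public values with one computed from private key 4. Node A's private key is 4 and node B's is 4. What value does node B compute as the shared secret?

24

Node B receives an adversary's public value M = 10^4 mod 47 instead of the honest one.
10^1 ≡ 10 (mod 47)
10^2 = (10^1)^2 ≡ 10^2 = 100 ≡ 6 (mod 47)
10^4 = (10^2)^2 ≡ 6^2 = 36 ≡ 36 (mod 47)
So M = 36. Node B computes K = M^4 mod 47.
36^1 ≡ 36 (mod 47)
36^2 = (36^1)^2 ≡ 36^2 = 1296 ≡ 27 (mod 47)
36^4 = (36^2)^2 ≡ 27^2 = 729 ≡ 24 (mod 47)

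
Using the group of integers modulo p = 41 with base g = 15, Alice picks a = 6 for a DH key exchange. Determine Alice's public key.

5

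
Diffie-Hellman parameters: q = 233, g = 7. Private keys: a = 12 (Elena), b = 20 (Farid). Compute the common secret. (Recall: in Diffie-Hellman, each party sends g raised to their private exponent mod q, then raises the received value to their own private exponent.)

Elena sends A = g^a mod q = 7^12 mod 233.
7^1 ≡ 7 (mod 233)
7^2 = (7^1)^2 ≡ 7^2 = 49 ≡ 49 (mod 233)
7^4 = (7^2)^2 ≡ 49^2 = 2401 ≡ 71 (mod 233)
7^8 = (7^4)^2 ≡ 71^2 = 5041 ≡ 148 (mod 233)
7^12 = 7^8 · 7^4 ≡ 148 · 71 ≡ 23 (mod 233).
So A = 23. Farid then computes K = A^b mod q = 23^20 mod 233.
23^1 ≡ 23 (mod 233)
23^2 = (23^1)^2 ≡ 23^2 = 529 ≡ 63 (mod 233)
23^4 = (23^2)^2 ≡ 63^2 = 3969 ≡ 8 (mod 233)
23^8 = (23^4)^2 ≡ 8^2 = 64 ≡ 64 (mod 233)
23^16 = (23^8)^2 ≡ 64^2 = 4096 ≡ 135 (mod 233)
23^20 = 23^16 · 23^4 ≡ 135 · 8 ≡ 148 (mod 233).

148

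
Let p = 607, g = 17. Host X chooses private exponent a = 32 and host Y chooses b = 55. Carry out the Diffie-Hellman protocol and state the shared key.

517

Host X sends A = g^a mod p = 17^32 mod 607.
17^1 ≡ 17 (mod 607)
17^2 = (17^1)^2 ≡ 17^2 = 289 ≡ 289 (mod 607)
17^4 = (17^2)^2 ≡ 289^2 = 83521 ≡ 362 (mod 607)
17^8 = (17^4)^2 ≡ 362^2 = 131044 ≡ 539 (mod 607)
17^16 = (17^8)^2 ≡ 539^2 = 290521 ≡ 375 (mod 607)
17^32 = (17^16)^2 ≡ 375^2 = 140625 ≡ 408 (mod 607)
So A = 408. Host Y then computes K = A^b mod p = 408^55 mod 607.
408^1 ≡ 408 (mod 607)
408^2 = (408^1)^2 ≡ 408^2 = 166464 ≡ 146 (mod 607)
408^4 = (408^2)^2 ≡ 146^2 = 21316 ≡ 71 (mod 607)
408^8 = (408^4)^2 ≡ 71^2 = 5041 ≡ 185 (mod 607)
408^16 = (408^8)^2 ≡ 185^2 = 34225 ≡ 233 (mod 607)
408^32 = (408^16)^2 ≡ 233^2 = 54289 ≡ 266 (mod 607)
408^55 = 408^32 · 408^16 · 408^4 · 408^2 · 408^1 ≡ 266 · 233 · 71 · 146 · 408 ≡ 517 (mod 607).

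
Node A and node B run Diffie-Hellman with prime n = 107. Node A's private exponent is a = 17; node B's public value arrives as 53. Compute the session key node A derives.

36

Shared key K = 53^17 mod 107.
53^1 ≡ 53 (mod 107)
53^2 = (53^1)^2 ≡ 53^2 = 2809 ≡ 27 (mod 107)
53^4 = (53^2)^2 ≡ 27^2 = 729 ≡ 87 (mod 107)
53^8 = (53^4)^2 ≡ 87^2 = 7569 ≡ 79 (mod 107)
53^16 = (53^8)^2 ≡ 79^2 = 6241 ≡ 35 (mod 107)
53^17 = 53^16 · 53^1 ≡ 35 · 53 ≡ 36 (mod 107).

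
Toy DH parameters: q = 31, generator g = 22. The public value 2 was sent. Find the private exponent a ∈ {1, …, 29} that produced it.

12

Try successive powers of 22 modulo 31:
22^1 ≡ 22
22^2 ≡ 19
22^3 ≡ 15
22^4 ≡ 20
22^5 ≡ 6
22^6 ≡ 8
22^7 ≡ 21
22^8 ≡ 28
22^9 ≡ 27
22^10 ≡ 5
22^11 ≡ 17
22^12 ≡ 2
Found: a = 12.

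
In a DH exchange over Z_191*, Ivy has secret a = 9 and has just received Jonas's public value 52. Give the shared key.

107

Shared key K = 52^9 mod 191.
52^1 ≡ 52 (mod 191)
52^2 = (52^1)^2 ≡ 52^2 = 2704 ≡ 30 (mod 191)
52^4 = (52^2)^2 ≡ 30^2 = 900 ≡ 136 (mod 191)
52^8 = (52^4)^2 ≡ 136^2 = 18496 ≡ 160 (mod 191)
52^9 = 52^8 · 52^1 ≡ 160 · 52 ≡ 107 (mod 191).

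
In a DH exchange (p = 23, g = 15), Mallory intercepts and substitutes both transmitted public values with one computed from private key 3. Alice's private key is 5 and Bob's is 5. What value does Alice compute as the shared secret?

Alice receives Mallory's public value M = 15^3 mod 23 instead of the honest one.
15^1 ≡ 15 (mod 23)
15^2 = (15^1)^2 ≡ 15^2 = 225 ≡ 18 (mod 23)
15^3 = 15^2 · 15^1 ≡ 18 · 15 ≡ 17 (mod 23).
So M = 17. Alice computes K = M^5 mod 23.
17^1 ≡ 17 (mod 23)
17^2 = (17^1)^2 ≡ 17^2 = 289 ≡ 13 (mod 23)
17^4 = (17^2)^2 ≡ 13^2 = 169 ≡ 8 (mod 23)
17^5 = 17^4 · 17^1 ≡ 8 · 17 ≡ 21 (mod 23).

21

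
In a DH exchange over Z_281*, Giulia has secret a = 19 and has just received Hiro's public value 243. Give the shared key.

Shared key K = 243^19 mod 281.
243^1 ≡ 243 (mod 281)
243^2 = (243^1)^2 ≡ 243^2 = 59049 ≡ 39 (mod 281)
243^4 = (243^2)^2 ≡ 39^2 = 1521 ≡ 116 (mod 281)
243^8 = (243^4)^2 ≡ 116^2 = 13456 ≡ 249 (mod 281)
243^16 = (243^8)^2 ≡ 249^2 = 62001 ≡ 181 (mod 281)
243^19 = 243^16 · 243^2 · 243^1 ≡ 181 · 39 · 243 ≡ 113 (mod 281).

113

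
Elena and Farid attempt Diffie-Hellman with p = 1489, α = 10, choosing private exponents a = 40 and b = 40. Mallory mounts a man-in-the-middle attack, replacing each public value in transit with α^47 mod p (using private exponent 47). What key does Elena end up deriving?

666

Elena receives Mallory's public value M = 10^47 mod 1489 instead of the honest one.
10^1 ≡ 10 (mod 1489)
10^2 = (10^1)^2 ≡ 10^2 = 100 ≡ 100 (mod 1489)
10^4 = (10^2)^2 ≡ 100^2 = 10000 ≡ 1066 (mod 1489)
10^8 = (10^4)^2 ≡ 1066^2 = 1136356 ≡ 249 (mod 1489)
10^16 = (10^8)^2 ≡ 249^2 = 62001 ≡ 952 (mod 1489)
10^32 = (10^16)^2 ≡ 952^2 = 906304 ≡ 992 (mod 1489)
10^47 = 10^32 · 10^8 · 10^4 · 10^2 · 10^1 ≡ 992 · 249 · 1066 · 100 · 10 ≡ 1227 (mod 1489).
So M = 1227. Elena computes K = M^40 mod 1489.
1227^1 ≡ 1227 (mod 1489)
1227^2 = (1227^1)^2 ≡ 1227^2 = 1505529 ≡ 150 (mod 1489)
1227^4 = (1227^2)^2 ≡ 150^2 = 22500 ≡ 165 (mod 1489)
1227^8 = (1227^4)^2 ≡ 165^2 = 27225 ≡ 423 (mod 1489)
1227^16 = (1227^8)^2 ≡ 423^2 = 178929 ≡ 249 (mod 1489)
1227^32 = (1227^16)^2 ≡ 249^2 = 62001 ≡ 952 (mod 1489)
1227^40 = 1227^32 · 1227^8 ≡ 952 · 423 ≡ 666 (mod 1489).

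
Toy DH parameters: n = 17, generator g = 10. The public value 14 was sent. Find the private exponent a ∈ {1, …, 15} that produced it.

Try successive powers of 10 modulo 17:
10^1 ≡ 10
10^2 ≡ 15
10^3 ≡ 14
Found: a = 3.

3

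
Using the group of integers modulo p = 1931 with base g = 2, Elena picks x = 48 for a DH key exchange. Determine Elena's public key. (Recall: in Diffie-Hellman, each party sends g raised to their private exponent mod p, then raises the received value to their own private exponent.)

249

Public value = 2^{48} \pmod{1931}.
2^1 ≡ 2 (mod 1931)
2^2 = (2^1)^2 ≡ 2^2 = 4 ≡ 4 (mod 1931)
2^4 = (2^2)^2 ≡ 4^2 = 16 ≡ 16 (mod 1931)
2^8 = (2^4)^2 ≡ 16^2 = 256 ≡ 256 (mod 1931)
2^16 = (2^8)^2 ≡ 256^2 = 65536 ≡ 1813 (mod 1931)
2^32 = (2^16)^2 ≡ 1813^2 = 3286969 ≡ 407 (mod 1931)
2^48 = 2^32 · 2^16 ≡ 407 · 1813 ≡ 249 (mod 1931).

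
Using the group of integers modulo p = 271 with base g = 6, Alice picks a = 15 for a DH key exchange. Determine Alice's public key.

23

Public value = 6^15 (mod 271).
6^1 ≡ 6 (mod 271)
6^2 = (6^1)^2 ≡ 6^2 = 36 ≡ 36 (mod 271)
6^4 = (6^2)^2 ≡ 36^2 = 1296 ≡ 212 (mod 271)
6^8 = (6^4)^2 ≡ 212^2 = 44944 ≡ 229 (mod 271)
6^15 = 6^8 · 6^4 · 6^2 · 6^1 ≡ 229 · 212 · 36 · 6 ≡ 23 (mod 271).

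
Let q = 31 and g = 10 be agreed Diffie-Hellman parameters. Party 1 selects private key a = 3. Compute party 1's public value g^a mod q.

Public value = 10^3 mod 31.
10^1 ≡ 10 (mod 31)
10^2 = (10^1)^2 ≡ 10^2 = 100 ≡ 7 (mod 31)
10^3 = 10^2 · 10^1 ≡ 7 · 10 ≡ 8 (mod 31).

8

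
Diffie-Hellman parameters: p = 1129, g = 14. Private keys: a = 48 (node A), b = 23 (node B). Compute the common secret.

Node A sends A = g^a mod p = 14^48 mod 1129.
14^1 ≡ 14 (mod 1129)
14^2 = (14^1)^2 ≡ 14^2 = 196 ≡ 196 (mod 1129)
14^4 = (14^2)^2 ≡ 196^2 = 38416 ≡ 30 (mod 1129)
14^8 = (14^4)^2 ≡ 30^2 = 900 ≡ 900 (mod 1129)
14^16 = (14^8)^2 ≡ 900^2 = 810000 ≡ 507 (mod 1129)
14^32 = (14^16)^2 ≡ 507^2 = 257049 ≡ 766 (mod 1129)
14^48 = 14^32 · 14^16 ≡ 766 · 507 ≡ 1115 (mod 1129).
So A = 1115. Node B then computes K = A^b mod p = 1115^23 mod 1129.
1115^1 ≡ 1115 (mod 1129)
1115^2 = (1115^1)^2 ≡ 1115^2 = 1243225 ≡ 196 (mod 1129)
1115^4 = (1115^2)^2 ≡ 196^2 = 38416 ≡ 30 (mod 1129)
1115^8 = (1115^4)^2 ≡ 30^2 = 900 ≡ 900 (mod 1129)
1115^16 = (1115^8)^2 ≡ 900^2 = 810000 ≡ 507 (mod 1129)
1115^23 = 1115^16 · 1115^4 · 1115^2 · 1115^1 ≡ 507 · 30 · 196 · 1115 ≡ 632 (mod 1129).

632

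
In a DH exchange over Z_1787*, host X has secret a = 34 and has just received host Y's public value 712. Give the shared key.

212

Shared key K = 712^34 mod 1787.
712^1 ≡ 712 (mod 1787)
712^2 = (712^1)^2 ≡ 712^2 = 506944 ≡ 1223 (mod 1787)
712^4 = (712^2)^2 ≡ 1223^2 = 1495729 ≡ 10 (mod 1787)
712^8 = (712^4)^2 ≡ 10^2 = 100 ≡ 100 (mod 1787)
712^16 = (712^8)^2 ≡ 100^2 = 10000 ≡ 1065 (mod 1787)
712^32 = (712^16)^2 ≡ 1065^2 = 1134225 ≡ 1267 (mod 1787)
712^34 = 712^32 · 712^2 ≡ 1267 · 1223 ≡ 212 (mod 1787).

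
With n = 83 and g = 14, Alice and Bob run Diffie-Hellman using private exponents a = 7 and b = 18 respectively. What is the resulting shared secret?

Bob sends B = g^b mod n = 14^18 mod 83.
14^1 ≡ 14 (mod 83)
14^2 = (14^1)^2 ≡ 14^2 = 196 ≡ 30 (mod 83)
14^4 = (14^2)^2 ≡ 30^2 = 900 ≡ 70 (mod 83)
14^8 = (14^4)^2 ≡ 70^2 = 4900 ≡ 3 (mod 83)
14^16 = (14^8)^2 ≡ 3^2 = 9 ≡ 9 (mod 83)
14^18 = 14^16 · 14^2 ≡ 9 · 30 ≡ 21 (mod 83).
So B = 21. Alice then computes K = B^a mod n = 21^7 mod 83.
21^1 ≡ 21 (mod 83)
21^2 = (21^1)^2 ≡ 21^2 = 441 ≡ 26 (mod 83)
21^4 = (21^2)^2 ≡ 26^2 = 676 ≡ 12 (mod 83)
21^7 = 21^4 · 21^2 · 21^1 ≡ 12 · 26 · 21 ≡ 78 (mod 83).

78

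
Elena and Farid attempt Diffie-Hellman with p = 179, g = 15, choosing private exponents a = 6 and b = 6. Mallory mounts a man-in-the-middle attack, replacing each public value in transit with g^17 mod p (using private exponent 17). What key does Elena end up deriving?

Elena receives Mallory's public value M = 15^17 mod 179 instead of the honest one.
15^1 ≡ 15 (mod 179)
15^2 = (15^1)^2 ≡ 15^2 = 225 ≡ 46 (mod 179)
15^4 = (15^2)^2 ≡ 46^2 = 2116 ≡ 147 (mod 179)
15^8 = (15^4)^2 ≡ 147^2 = 21609 ≡ 129 (mod 179)
15^16 = (15^8)^2 ≡ 129^2 = 16641 ≡ 173 (mod 179)
15^17 = 15^16 · 15^1 ≡ 173 · 15 ≡ 89 (mod 179).
So M = 89. Elena computes K = M^6 mod 179.
89^1 ≡ 89 (mod 179)
89^2 = (89^1)^2 ≡ 89^2 = 7921 ≡ 45 (mod 179)
89^4 = (89^2)^2 ≡ 45^2 = 2025 ≡ 56 (mod 179)
89^6 = 89^4 · 89^2 ≡ 56 · 45 ≡ 14 (mod 179).

14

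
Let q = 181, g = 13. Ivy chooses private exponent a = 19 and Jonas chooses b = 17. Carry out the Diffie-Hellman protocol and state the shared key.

102

Jonas sends B = g^b mod q = 13^17 mod 181.
13^1 ≡ 13 (mod 181)
13^2 = (13^1)^2 ≡ 13^2 = 169 ≡ 169 (mod 181)
13^4 = (13^2)^2 ≡ 169^2 = 28561 ≡ 144 (mod 181)
13^8 = (13^4)^2 ≡ 144^2 = 20736 ≡ 102 (mod 181)
13^16 = (13^8)^2 ≡ 102^2 = 10404 ≡ 87 (mod 181)
13^17 = 13^16 · 13^1 ≡ 87 · 13 ≡ 45 (mod 181).
So B = 45. Ivy then computes K = B^a mod q = 45^19 mod 181.
45^1 ≡ 45 (mod 181)
45^2 = (45^1)^2 ≡ 45^2 = 2025 ≡ 34 (mod 181)
45^4 = (45^2)^2 ≡ 34^2 = 1156 ≡ 70 (mod 181)
45^8 = (45^4)^2 ≡ 70^2 = 4900 ≡ 13 (mod 181)
45^16 = (45^8)^2 ≡ 13^2 = 169 ≡ 169 (mod 181)
45^19 = 45^16 · 45^2 · 45^1 ≡ 169 · 34 · 45 ≡ 102 (mod 181).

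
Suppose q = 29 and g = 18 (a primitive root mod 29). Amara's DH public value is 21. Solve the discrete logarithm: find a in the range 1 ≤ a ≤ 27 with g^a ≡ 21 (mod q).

27

Try successive powers of 18 modulo 29:
18^1 ≡ 18
18^2 ≡ 5
18^3 ≡ 3
18^4 ≡ 25
18^5 ≡ 15
18^6 ≡ 9
18^7 ≡ 17
18^8 ≡ 16
18^9 ≡ 27
18^10 ≡ 22
18^11 ≡ 19
18^12 ≡ 23
18^13 ≡ 8
18^14 ≡ 28
18^15 ≡ 11
18^16 ≡ 24
18^17 ≡ 26
18^18 ≡ 4
18^19 ≡ 14
18^20 ≡ 20
18^21 ≡ 12
18^22 ≡ 13
18^23 ≡ 2
18^24 ≡ 7
18^25 ≡ 10
18^26 ≡ 6
18^27 ≡ 21
Found: a = 27.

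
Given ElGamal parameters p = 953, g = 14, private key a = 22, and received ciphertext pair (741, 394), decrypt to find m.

Shared mask s = c₁^a mod p = 741^22 mod 953.
741^1 ≡ 741 (mod 953)
741^2 = (741^1)^2 ≡ 741^2 = 549081 ≡ 153 (mod 953)
741^4 = (741^2)^2 ≡ 153^2 = 23409 ≡ 537 (mod 953)
741^8 = (741^4)^2 ≡ 537^2 = 288369 ≡ 563 (mod 953)
741^16 = (741^8)^2 ≡ 563^2 = 316969 ≡ 573 (mod 953)
741^22 = 741^16 · 741^4 · 741^2 ≡ 573 · 537 · 153 ≡ 53 (mod 953).
So s = 53; s⁻¹ ≡ 18 (mod 953).
m = c₂ · s⁻¹ mod 953 = 394 · 18 mod 953 = 421.

421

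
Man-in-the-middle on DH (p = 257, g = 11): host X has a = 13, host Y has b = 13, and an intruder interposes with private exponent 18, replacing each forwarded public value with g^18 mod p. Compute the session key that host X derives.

223

Host X receives an intruder's public value M = 11^18 mod 257 instead of the honest one.
11^1 ≡ 11 (mod 257)
11^2 = (11^1)^2 ≡ 11^2 = 121 ≡ 121 (mod 257)
11^4 = (11^2)^2 ≡ 121^2 = 14641 ≡ 249 (mod 257)
11^8 = (11^4)^2 ≡ 249^2 = 62001 ≡ 64 (mod 257)
11^16 = (11^8)^2 ≡ 64^2 = 4096 ≡ 241 (mod 257)
11^18 = 11^16 · 11^2 ≡ 241 · 121 ≡ 120 (mod 257).
So M = 120. Host X computes K = M^13 mod 257.
120^1 ≡ 120 (mod 257)
120^2 = (120^1)^2 ≡ 120^2 = 14400 ≡ 8 (mod 257)
120^4 = (120^2)^2 ≡ 8^2 = 64 ≡ 64 (mod 257)
120^8 = (120^4)^2 ≡ 64^2 = 4096 ≡ 241 (mod 257)
120^13 = 120^8 · 120^4 · 120^1 ≡ 241 · 64 · 120 ≡ 223 (mod 257).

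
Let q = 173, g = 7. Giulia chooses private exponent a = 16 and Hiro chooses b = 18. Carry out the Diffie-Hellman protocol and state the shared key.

117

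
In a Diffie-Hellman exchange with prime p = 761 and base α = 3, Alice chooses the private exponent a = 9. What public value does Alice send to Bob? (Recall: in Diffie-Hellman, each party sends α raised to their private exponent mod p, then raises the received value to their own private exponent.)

658

Public value = 3^9 (mod 761).
3^1 ≡ 3 (mod 761)
3^2 = (3^1)^2 ≡ 3^2 = 9 ≡ 9 (mod 761)
3^4 = (3^2)^2 ≡ 9^2 = 81 ≡ 81 (mod 761)
3^8 = (3^4)^2 ≡ 81^2 = 6561 ≡ 473 (mod 761)
3^9 = 3^8 · 3^1 ≡ 473 · 3 ≡ 658 (mod 761).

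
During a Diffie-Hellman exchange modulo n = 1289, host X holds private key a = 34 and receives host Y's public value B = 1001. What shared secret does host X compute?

177

Shared key K = 1001^34 mod 1289.
1001^1 ≡ 1001 (mod 1289)
1001^2 = (1001^1)^2 ≡ 1001^2 = 1002001 ≡ 448 (mod 1289)
1001^4 = (1001^2)^2 ≡ 448^2 = 200704 ≡ 909 (mod 1289)
1001^8 = (1001^4)^2 ≡ 909^2 = 826281 ≡ 32 (mod 1289)
1001^16 = (1001^8)^2 ≡ 32^2 = 1024 ≡ 1024 (mod 1289)
1001^32 = (1001^16)^2 ≡ 1024^2 = 1048576 ≡ 619 (mod 1289)
1001^34 = 1001^32 · 1001^2 ≡ 619 · 448 ≡ 177 (mod 1289).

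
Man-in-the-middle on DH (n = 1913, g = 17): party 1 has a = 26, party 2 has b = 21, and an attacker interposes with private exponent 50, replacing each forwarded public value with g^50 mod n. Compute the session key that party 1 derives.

Party 1 receives an attacker's public value M = 17^50 mod 1913 instead of the honest one.
17^1 ≡ 17 (mod 1913)
17^2 = (17^1)^2 ≡ 17^2 = 289 ≡ 289 (mod 1913)
17^4 = (17^2)^2 ≡ 289^2 = 83521 ≡ 1262 (mod 1913)
17^8 = (17^4)^2 ≡ 1262^2 = 1592644 ≡ 1028 (mod 1913)
17^16 = (17^8)^2 ≡ 1028^2 = 1056784 ≡ 808 (mod 1913)
17^32 = (17^16)^2 ≡ 808^2 = 652864 ≡ 531 (mod 1913)
17^50 = 17^32 · 17^16 · 17^2 ≡ 531 · 808 · 289 ≡ 1864 (mod 1913).
So M = 1864. Party 1 computes K = M^26 mod 1913.
1864^1 ≡ 1864 (mod 1913)
1864^2 = (1864^1)^2 ≡ 1864^2 = 3474496 ≡ 488 (mod 1913)
1864^4 = (1864^2)^2 ≡ 488^2 = 238144 ≡ 932 (mod 1913)
1864^8 = (1864^4)^2 ≡ 932^2 = 868624 ≡ 122 (mod 1913)
1864^16 = (1864^8)^2 ≡ 122^2 = 14884 ≡ 1493 (mod 1913)
1864^26 = 1864^16 · 1864^8 · 1864^2 ≡ 1493 · 122 · 488 ≡ 1616 (mod 1913).

1616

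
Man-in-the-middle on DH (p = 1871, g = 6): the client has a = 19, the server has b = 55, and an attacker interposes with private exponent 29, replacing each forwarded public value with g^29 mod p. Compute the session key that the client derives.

2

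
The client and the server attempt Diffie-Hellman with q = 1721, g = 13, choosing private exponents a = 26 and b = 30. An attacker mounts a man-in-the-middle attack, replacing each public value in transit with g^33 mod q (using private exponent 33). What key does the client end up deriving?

The client receives an attacker's public value M = 13^33 mod 1721 instead of the honest one.
13^1 ≡ 13 (mod 1721)
13^2 = (13^1)^2 ≡ 13^2 = 169 ≡ 169 (mod 1721)
13^4 = (13^2)^2 ≡ 169^2 = 28561 ≡ 1025 (mod 1721)
13^8 = (13^4)^2 ≡ 1025^2 = 1050625 ≡ 815 (mod 1721)
13^16 = (13^8)^2 ≡ 815^2 = 664225 ≡ 1640 (mod 1721)
13^32 = (13^16)^2 ≡ 1640^2 = 2689600 ≡ 1398 (mod 1721)
13^33 = 13^32 · 13^1 ≡ 1398 · 13 ≡ 964 (mod 1721).
So M = 964. The client computes K = M^26 mod 1721.
964^1 ≡ 964 (mod 1721)
964^2 = (964^1)^2 ≡ 964^2 = 929296 ≡ 1677 (mod 1721)
964^4 = (964^2)^2 ≡ 1677^2 = 2812329 ≡ 215 (mod 1721)
964^8 = (964^4)^2 ≡ 215^2 = 46225 ≡ 1479 (mod 1721)
964^16 = (964^8)^2 ≡ 1479^2 = 2187441 ≡ 50 (mod 1721)
964^26 = 964^16 · 964^8 · 964^2 ≡ 50 · 1479 · 1677 ≡ 611 (mod 1721).

611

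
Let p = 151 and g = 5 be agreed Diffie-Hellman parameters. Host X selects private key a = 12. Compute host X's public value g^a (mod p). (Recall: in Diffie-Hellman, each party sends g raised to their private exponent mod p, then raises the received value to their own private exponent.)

50

Public value = 5^12 (mod 151).
5^1 ≡ 5 (mod 151)
5^2 = (5^1)^2 ≡ 5^2 = 25 ≡ 25 (mod 151)
5^4 = (5^2)^2 ≡ 25^2 = 625 ≡ 21 (mod 151)
5^8 = (5^4)^2 ≡ 21^2 = 441 ≡ 139 (mod 151)
5^12 = 5^8 · 5^4 ≡ 139 · 21 ≡ 50 (mod 151).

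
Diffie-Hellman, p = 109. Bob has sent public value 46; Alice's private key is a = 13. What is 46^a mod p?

Shared key K = 46^13 mod 109.
46^1 ≡ 46 (mod 109)
46^2 = (46^1)^2 ≡ 46^2 = 2116 ≡ 45 (mod 109)
46^4 = (46^2)^2 ≡ 45^2 = 2025 ≡ 63 (mod 109)
46^8 = (46^4)^2 ≡ 63^2 = 3969 ≡ 45 (mod 109)
46^13 = 46^8 · 46^4 · 46^1 ≡ 45 · 63 · 46 ≡ 46 (mod 109).

46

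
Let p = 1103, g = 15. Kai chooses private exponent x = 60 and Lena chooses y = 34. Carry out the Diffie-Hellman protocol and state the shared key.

Kai sends A = g^x mod p = 15^60 mod 1103.
15^1 ≡ 15 (mod 1103)
15^2 = (15^1)^2 ≡ 15^2 = 225 ≡ 225 (mod 1103)
15^4 = (15^2)^2 ≡ 225^2 = 50625 ≡ 990 (mod 1103)
15^8 = (15^4)^2 ≡ 990^2 = 980100 ≡ 636 (mod 1103)
15^16 = (15^8)^2 ≡ 636^2 = 404496 ≡ 798 (mod 1103)
15^32 = (15^16)^2 ≡ 798^2 = 636804 ≡ 373 (mod 1103)
15^60 = 15^32 · 15^16 · 15^8 · 15^4 ≡ 373 · 798 · 636 · 990 ≡ 516 (mod 1103).
So A = 516. Lena then computes K = A^y mod p = 516^34 mod 1103.
516^1 ≡ 516 (mod 1103)
516^2 = (516^1)^2 ≡ 516^2 = 266256 ≡ 433 (mod 1103)
516^4 = (516^2)^2 ≡ 433^2 = 187489 ≡ 1082 (mod 1103)
516^8 = (516^4)^2 ≡ 1082^2 = 1170724 ≡ 441 (mod 1103)
516^16 = (516^8)^2 ≡ 441^2 = 194481 ≡ 353 (mod 1103)
516^32 = (516^16)^2 ≡ 353^2 = 124609 ≡ 1073 (mod 1103)
516^34 = 516^32 · 516^2 ≡ 1073 · 433 ≡ 246 (mod 1103).

246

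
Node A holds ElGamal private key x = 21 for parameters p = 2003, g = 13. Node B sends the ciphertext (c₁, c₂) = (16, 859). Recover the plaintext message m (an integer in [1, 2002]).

24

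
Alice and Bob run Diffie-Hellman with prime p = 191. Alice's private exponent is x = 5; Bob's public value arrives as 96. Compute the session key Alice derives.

6

Shared key K = 96^5 mod 191.
96^1 ≡ 96 (mod 191)
96^2 = (96^1)^2 ≡ 96^2 = 9216 ≡ 48 (mod 191)
96^4 = (96^2)^2 ≡ 48^2 = 2304 ≡ 12 (mod 191)
96^5 = 96^4 · 96^1 ≡ 12 · 96 ≡ 6 (mod 191).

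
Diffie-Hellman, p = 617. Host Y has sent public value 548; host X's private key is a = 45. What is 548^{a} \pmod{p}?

Shared key K = 548^45 mod 617.
548^1 ≡ 548 (mod 617)
548^2 = (548^1)^2 ≡ 548^2 = 300304 ≡ 442 (mod 617)
548^4 = (548^2)^2 ≡ 442^2 = 195364 ≡ 392 (mod 617)
548^8 = (548^4)^2 ≡ 392^2 = 153664 ≡ 31 (mod 617)
548^16 = (548^8)^2 ≡ 31^2 = 961 ≡ 344 (mod 617)
548^32 = (548^16)^2 ≡ 344^2 = 118336 ≡ 489 (mod 617)
548^45 = 548^32 · 548^8 · 548^4 · 548^1 ≡ 489 · 31 · 392 · 548 ≡ 548 (mod 617).

548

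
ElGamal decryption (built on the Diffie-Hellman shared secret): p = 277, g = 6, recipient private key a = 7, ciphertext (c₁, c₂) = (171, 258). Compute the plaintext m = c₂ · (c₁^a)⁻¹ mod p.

39

Shared mask s = c₁^a mod p = 171^7 mod 277.
171^1 ≡ 171 (mod 277)
171^2 = (171^1)^2 ≡ 171^2 = 29241 ≡ 156 (mod 277)
171^4 = (171^2)^2 ≡ 156^2 = 24336 ≡ 237 (mod 277)
171^7 = 171^4 · 171^2 · 171^1 ≡ 237 · 156 · 171 ≡ 241 (mod 277).
So s = 241; s⁻¹ ≡ 100 (mod 277).
m = c₂ · s⁻¹ mod 277 = 258 · 100 mod 277 = 39.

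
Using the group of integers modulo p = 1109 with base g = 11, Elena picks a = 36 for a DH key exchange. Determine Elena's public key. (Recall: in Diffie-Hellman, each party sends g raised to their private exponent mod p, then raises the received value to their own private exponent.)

Public value = 11^36 mod 1109.
11^1 ≡ 11 (mod 1109)
11^2 = (11^1)^2 ≡ 11^2 = 121 ≡ 121 (mod 1109)
11^4 = (11^2)^2 ≡ 121^2 = 14641 ≡ 224 (mod 1109)
11^8 = (11^4)^2 ≡ 224^2 = 50176 ≡ 271 (mod 1109)
11^16 = (11^8)^2 ≡ 271^2 = 73441 ≡ 247 (mod 1109)
11^32 = (11^16)^2 ≡ 247^2 = 61009 ≡ 14 (mod 1109)
11^36 = 11^32 · 11^4 ≡ 14 · 224 ≡ 918 (mod 1109).

918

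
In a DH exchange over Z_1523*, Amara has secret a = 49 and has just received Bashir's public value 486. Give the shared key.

1253

Shared key K = 486^49 mod 1523.
486^1 ≡ 486 (mod 1523)
486^2 = (486^1)^2 ≡ 486^2 = 236196 ≡ 131 (mod 1523)
486^4 = (486^2)^2 ≡ 131^2 = 17161 ≡ 408 (mod 1523)
486^8 = (486^4)^2 ≡ 408^2 = 166464 ≡ 457 (mod 1523)
486^16 = (486^8)^2 ≡ 457^2 = 208849 ≡ 198 (mod 1523)
486^32 = (486^16)^2 ≡ 198^2 = 39204 ≡ 1129 (mod 1523)
486^49 = 486^32 · 486^16 · 486^1 ≡ 1129 · 198 · 486 ≡ 1253 (mod 1523).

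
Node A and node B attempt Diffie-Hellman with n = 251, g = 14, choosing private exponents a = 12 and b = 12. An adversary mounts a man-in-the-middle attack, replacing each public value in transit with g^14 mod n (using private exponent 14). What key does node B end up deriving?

Node B receives an adversary's public value M = 14^14 mod 251 instead of the honest one.
14^1 ≡ 14 (mod 251)
14^2 = (14^1)^2 ≡ 14^2 = 196 ≡ 196 (mod 251)
14^4 = (14^2)^2 ≡ 196^2 = 38416 ≡ 13 (mod 251)
14^8 = (14^4)^2 ≡ 13^2 = 169 ≡ 169 (mod 251)
14^14 = 14^8 · 14^4 · 14^2 ≡ 169 · 13 · 196 ≡ 147 (mod 251).
So M = 147. Node B computes K = M^12 mod 251.
147^1 ≡ 147 (mod 251)
147^2 = (147^1)^2 ≡ 147^2 = 21609 ≡ 23 (mod 251)
147^4 = (147^2)^2 ≡ 23^2 = 529 ≡ 27 (mod 251)
147^8 = (147^4)^2 ≡ 27^2 = 729 ≡ 227 (mod 251)
147^12 = 147^8 · 147^4 ≡ 227 · 27 ≡ 105 (mod 251).

105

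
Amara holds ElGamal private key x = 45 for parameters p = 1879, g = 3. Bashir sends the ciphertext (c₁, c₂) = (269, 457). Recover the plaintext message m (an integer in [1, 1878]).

993

Shared mask s = c₁^x mod p = 269^45 mod 1879.
269^1 ≡ 269 (mod 1879)
269^2 = (269^1)^2 ≡ 269^2 = 72361 ≡ 959 (mod 1879)
269^4 = (269^2)^2 ≡ 959^2 = 919681 ≡ 850 (mod 1879)
269^8 = (269^4)^2 ≡ 850^2 = 722500 ≡ 964 (mod 1879)
269^16 = (269^8)^2 ≡ 964^2 = 929296 ≡ 1070 (mod 1879)
269^32 = (269^16)^2 ≡ 1070^2 = 1144900 ≡ 589 (mod 1879)
269^45 = 269^32 · 269^8 · 269^4 · 269^1 ≡ 589 · 964 · 850 · 269 ≡ 430 (mod 1879).
So s = 430; s⁻¹ ≡ 1359 (mod 1879).
m = c₂ · s⁻¹ mod 1879 = 457 · 1359 mod 1879 = 993.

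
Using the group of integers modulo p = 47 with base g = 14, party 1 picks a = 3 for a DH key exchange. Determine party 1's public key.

Public value = 14^3 mod 47.
14^1 ≡ 14 (mod 47)
14^2 = (14^1)^2 ≡ 14^2 = 196 ≡ 8 (mod 47)
14^3 = 14^2 · 14^1 ≡ 8 · 14 ≡ 18 (mod 47).

18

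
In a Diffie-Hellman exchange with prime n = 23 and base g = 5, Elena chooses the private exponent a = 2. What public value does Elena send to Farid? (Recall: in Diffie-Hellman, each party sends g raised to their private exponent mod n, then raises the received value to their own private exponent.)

Public value = 5^2 (mod 23).
5^1 ≡ 5 (mod 23)
5^2 = (5^1)^2 ≡ 5^2 = 25 ≡ 2 (mod 23)

2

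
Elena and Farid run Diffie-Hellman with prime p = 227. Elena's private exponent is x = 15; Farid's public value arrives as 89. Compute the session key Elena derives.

62

Shared key K = 89^15 mod 227.
89^1 ≡ 89 (mod 227)
89^2 = (89^1)^2 ≡ 89^2 = 7921 ≡ 203 (mod 227)
89^4 = (89^2)^2 ≡ 203^2 = 41209 ≡ 122 (mod 227)
89^8 = (89^4)^2 ≡ 122^2 = 14884 ≡ 129 (mod 227)
89^15 = 89^8 · 89^4 · 89^2 · 89^1 ≡ 129 · 122 · 203 · 89 ≡ 62 (mod 227).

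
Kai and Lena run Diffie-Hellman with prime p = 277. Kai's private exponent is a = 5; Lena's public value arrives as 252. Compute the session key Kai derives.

10

Shared key K = 252^5 mod 277.
252^1 ≡ 252 (mod 277)
252^2 = (252^1)^2 ≡ 252^2 = 63504 ≡ 71 (mod 277)
252^4 = (252^2)^2 ≡ 71^2 = 5041 ≡ 55 (mod 277)
252^5 = 252^4 · 252^1 ≡ 55 · 252 ≡ 10 (mod 277).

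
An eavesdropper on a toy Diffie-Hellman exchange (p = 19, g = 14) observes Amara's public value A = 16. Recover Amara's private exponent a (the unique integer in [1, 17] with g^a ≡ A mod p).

16

Try successive powers of 14 modulo 19:
14^1 ≡ 14
14^2 ≡ 6
14^3 ≡ 8
14^4 ≡ 17
14^5 ≡ 10
14^6 ≡ 7
14^7 ≡ 3
14^8 ≡ 4
14^9 ≡ 18
14^10 ≡ 5
14^11 ≡ 13
14^12 ≡ 11
14^13 ≡ 2
14^14 ≡ 9
14^15 ≡ 12
14^16 ≡ 16
Found: a = 16.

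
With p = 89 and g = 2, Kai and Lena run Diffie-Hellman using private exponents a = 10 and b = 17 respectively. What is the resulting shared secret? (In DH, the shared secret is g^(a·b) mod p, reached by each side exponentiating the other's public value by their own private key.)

Lena sends B = g^b mod p = 2^17 mod 89.
2^1 ≡ 2 (mod 89)
2^2 = (2^1)^2 ≡ 2^2 = 4 ≡ 4 (mod 89)
2^4 = (2^2)^2 ≡ 4^2 = 16 ≡ 16 (mod 89)
2^8 = (2^4)^2 ≡ 16^2 = 256 ≡ 78 (mod 89)
2^16 = (2^8)^2 ≡ 78^2 = 6084 ≡ 32 (mod 89)
2^17 = 2^16 · 2^1 ≡ 32 · 2 ≡ 64 (mod 89).
So B = 64. Kai then computes K = B^a mod p = 64^10 mod 89.
64^1 ≡ 64 (mod 89)
64^2 = (64^1)^2 ≡ 64^2 = 4096 ≡ 2 (mod 89)
64^4 = (64^2)^2 ≡ 2^2 = 4 ≡ 4 (mod 89)
64^8 = (64^4)^2 ≡ 4^2 = 16 ≡ 16 (mod 89)
64^10 = 64^8 · 64^2 ≡ 16 · 2 ≡ 32 (mod 89).

32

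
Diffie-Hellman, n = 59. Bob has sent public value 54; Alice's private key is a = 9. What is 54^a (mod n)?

11

Shared key K = 54^9 mod 59.
54^1 ≡ 54 (mod 59)
54^2 = (54^1)^2 ≡ 54^2 = 2916 ≡ 25 (mod 59)
54^4 = (54^2)^2 ≡ 25^2 = 625 ≡ 35 (mod 59)
54^8 = (54^4)^2 ≡ 35^2 = 1225 ≡ 45 (mod 59)
54^9 = 54^8 · 54^1 ≡ 45 · 54 ≡ 11 (mod 59).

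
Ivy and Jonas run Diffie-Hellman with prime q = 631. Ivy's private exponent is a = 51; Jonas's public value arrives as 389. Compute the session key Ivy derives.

389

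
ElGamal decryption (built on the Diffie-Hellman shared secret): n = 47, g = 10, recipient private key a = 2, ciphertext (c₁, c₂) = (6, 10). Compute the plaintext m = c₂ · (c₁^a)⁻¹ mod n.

Shared mask s = c₁^a mod n = 6^2 mod 47.
6^1 ≡ 6 (mod 47)
6^2 = (6^1)^2 ≡ 6^2 = 36 ≡ 36 (mod 47)
So s = 36; s⁻¹ ≡ 17 (mod 47).
m = c₂ · s⁻¹ mod 47 = 10 · 17 mod 47 = 29.

29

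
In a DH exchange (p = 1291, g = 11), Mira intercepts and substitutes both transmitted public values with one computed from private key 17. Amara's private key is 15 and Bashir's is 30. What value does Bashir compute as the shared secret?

Bashir receives Mira's public value M = 11^17 mod 1291 instead of the honest one.
11^1 ≡ 11 (mod 1291)
11^2 = (11^1)^2 ≡ 11^2 = 121 ≡ 121 (mod 1291)
11^4 = (11^2)^2 ≡ 121^2 = 14641 ≡ 440 (mod 1291)
11^8 = (11^4)^2 ≡ 440^2 = 193600 ≡ 1241 (mod 1291)
11^16 = (11^8)^2 ≡ 1241^2 = 1540081 ≡ 1209 (mod 1291)
11^17 = 11^16 · 11^1 ≡ 1209 · 11 ≡ 389 (mod 1291).
So M = 389. Bashir computes K = M^30 mod 1291.
389^1 ≡ 389 (mod 1291)
389^2 = (389^1)^2 ≡ 389^2 = 151321 ≡ 274 (mod 1291)
389^4 = (389^2)^2 ≡ 274^2 = 75076 ≡ 198 (mod 1291)
389^8 = (389^4)^2 ≡ 198^2 = 39204 ≡ 474 (mod 1291)
389^16 = (389^8)^2 ≡ 474^2 = 224676 ≡ 42 (mod 1291)
389^30 = 389^16 · 389^8 · 389^4 · 389^2 ≡ 42 · 474 · 198 · 274 ≡ 798 (mod 1291).

798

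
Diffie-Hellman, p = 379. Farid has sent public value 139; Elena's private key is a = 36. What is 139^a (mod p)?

125

Shared key K = 139^36 mod 379.
139^1 ≡ 139 (mod 379)
139^2 = (139^1)^2 ≡ 139^2 = 19321 ≡ 371 (mod 379)
139^4 = (139^2)^2 ≡ 371^2 = 137641 ≡ 64 (mod 379)
139^8 = (139^4)^2 ≡ 64^2 = 4096 ≡ 306 (mod 379)
139^16 = (139^8)^2 ≡ 306^2 = 93636 ≡ 23 (mod 379)
139^32 = (139^16)^2 ≡ 23^2 = 529 ≡ 150 (mod 379)
139^36 = 139^32 · 139^4 ≡ 150 · 64 ≡ 125 (mod 379).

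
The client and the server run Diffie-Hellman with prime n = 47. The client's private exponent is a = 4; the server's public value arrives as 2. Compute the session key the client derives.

16

Shared key K = 2^4 mod 47.
2^1 ≡ 2 (mod 47)
2^2 = (2^1)^2 ≡ 2^2 = 4 ≡ 4 (mod 47)
2^4 = (2^2)^2 ≡ 4^2 = 16 ≡ 16 (mod 47)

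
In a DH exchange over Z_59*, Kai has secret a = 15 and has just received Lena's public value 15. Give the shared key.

29

Shared key K = 15^15 mod 59.
15^1 ≡ 15 (mod 59)
15^2 = (15^1)^2 ≡ 15^2 = 225 ≡ 48 (mod 59)
15^4 = (15^2)^2 ≡ 48^2 = 2304 ≡ 3 (mod 59)
15^8 = (15^4)^2 ≡ 3^2 = 9 ≡ 9 (mod 59)
15^15 = 15^8 · 15^4 · 15^2 · 15^1 ≡ 9 · 3 · 48 · 15 ≡ 29 (mod 59).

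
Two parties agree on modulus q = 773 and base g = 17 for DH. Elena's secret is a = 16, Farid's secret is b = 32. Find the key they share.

299

Farid sends B = g^b mod q = 17^32 mod 773.
17^1 ≡ 17 (mod 773)
17^2 = (17^1)^2 ≡ 17^2 = 289 ≡ 289 (mod 773)
17^4 = (17^2)^2 ≡ 289^2 = 83521 ≡ 37 (mod 773)
17^8 = (17^4)^2 ≡ 37^2 = 1369 ≡ 596 (mod 773)
17^16 = (17^8)^2 ≡ 596^2 = 355216 ≡ 409 (mod 773)
17^32 = (17^16)^2 ≡ 409^2 = 167281 ≡ 313 (mod 773)
So B = 313. Elena then computes K = B^a mod q = 313^16 mod 773.
313^1 ≡ 313 (mod 773)
313^2 = (313^1)^2 ≡ 313^2 = 97969 ≡ 571 (mod 773)
313^4 = (313^2)^2 ≡ 571^2 = 326041 ≡ 608 (mod 773)
313^8 = (313^4)^2 ≡ 608^2 = 369664 ≡ 170 (mod 773)
313^16 = (313^8)^2 ≡ 170^2 = 28900 ≡ 299 (mod 773)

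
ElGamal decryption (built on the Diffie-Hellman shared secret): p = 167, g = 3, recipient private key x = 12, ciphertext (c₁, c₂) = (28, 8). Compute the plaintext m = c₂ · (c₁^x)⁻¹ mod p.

Shared mask s = c₁^x mod p = 28^12 mod 167.
28^1 ≡ 28 (mod 167)
28^2 = (28^1)^2 ≡ 28^2 = 784 ≡ 116 (mod 167)
28^4 = (28^2)^2 ≡ 116^2 = 13456 ≡ 96 (mod 167)
28^8 = (28^4)^2 ≡ 96^2 = 9216 ≡ 31 (mod 167)
28^12 = 28^8 · 28^4 ≡ 31 · 96 ≡ 137 (mod 167).
So s = 137; s⁻¹ ≡ 128 (mod 167).
m = c₂ · s⁻¹ mod 167 = 8 · 128 mod 167 = 22.

22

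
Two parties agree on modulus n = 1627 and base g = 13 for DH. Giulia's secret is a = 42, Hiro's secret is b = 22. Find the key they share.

962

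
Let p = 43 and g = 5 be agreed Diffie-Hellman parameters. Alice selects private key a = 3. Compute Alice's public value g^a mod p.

39

Public value = 5^3 mod 43.
5^1 ≡ 5 (mod 43)
5^2 = (5^1)^2 ≡ 5^2 = 25 ≡ 25 (mod 43)
5^3 = 5^2 · 5^1 ≡ 25 · 5 ≡ 39 (mod 43).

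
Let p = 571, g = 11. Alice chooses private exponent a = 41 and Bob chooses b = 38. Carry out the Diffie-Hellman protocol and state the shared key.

468

Bob sends B = g^b mod p = 11^38 mod 571.
11^1 ≡ 11 (mod 571)
11^2 = (11^1)^2 ≡ 11^2 = 121 ≡ 121 (mod 571)
11^4 = (11^2)^2 ≡ 121^2 = 14641 ≡ 366 (mod 571)
11^8 = (11^4)^2 ≡ 366^2 = 133956 ≡ 342 (mod 571)
11^16 = (11^8)^2 ≡ 342^2 = 116964 ≡ 480 (mod 571)
11^32 = (11^16)^2 ≡ 480^2 = 230400 ≡ 287 (mod 571)
11^38 = 11^32 · 11^4 · 11^2 ≡ 287 · 366 · 121 ≡ 193 (mod 571).
So B = 193. Alice then computes K = B^a mod p = 193^41 mod 571.
193^1 ≡ 193 (mod 571)
193^2 = (193^1)^2 ≡ 193^2 = 37249 ≡ 134 (mod 571)
193^4 = (193^2)^2 ≡ 134^2 = 17956 ≡ 255 (mod 571)
193^8 = (193^4)^2 ≡ 255^2 = 65025 ≡ 502 (mod 571)
193^16 = (193^8)^2 ≡ 502^2 = 252004 ≡ 193 (mod 571)
193^32 = (193^16)^2 ≡ 193^2 = 37249 ≡ 134 (mod 571)
193^41 = 193^32 · 193^8 · 193^1 ≡ 134 · 502 · 193 ≡ 468 (mod 571).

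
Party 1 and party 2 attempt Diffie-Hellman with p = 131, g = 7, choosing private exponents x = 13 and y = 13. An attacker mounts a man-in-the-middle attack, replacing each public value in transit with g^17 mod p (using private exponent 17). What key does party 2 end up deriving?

Party 2 receives an attacker's public value M = 7^17 mod 131 instead of the honest one.
7^1 ≡ 7 (mod 131)
7^2 = (7^1)^2 ≡ 7^2 = 49 ≡ 49 (mod 131)
7^4 = (7^2)^2 ≡ 49^2 = 2401 ≡ 43 (mod 131)
7^8 = (7^4)^2 ≡ 43^2 = 1849 ≡ 15 (mod 131)
7^16 = (7^8)^2 ≡ 15^2 = 225 ≡ 94 (mod 131)
7^17 = 7^16 · 7^1 ≡ 94 · 7 ≡ 3 (mod 131).
So M = 3. Party 2 computes K = M^13 mod 131.
3^1 ≡ 3 (mod 131)
3^2 = (3^1)^2 ≡ 3^2 = 9 ≡ 9 (mod 131)
3^4 = (3^2)^2 ≡ 9^2 = 81 ≡ 81 (mod 131)
3^8 = (3^4)^2 ≡ 81^2 = 6561 ≡ 11 (mod 131)
3^13 = 3^8 · 3^4 · 3^1 ≡ 11 · 81 · 3 ≡ 53 (mod 131).

53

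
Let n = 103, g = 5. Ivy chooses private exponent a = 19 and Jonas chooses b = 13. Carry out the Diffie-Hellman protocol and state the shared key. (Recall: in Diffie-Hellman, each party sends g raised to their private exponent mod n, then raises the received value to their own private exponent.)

Ivy sends A = g^a mod n = 5^19 mod 103.
5^1 ≡ 5 (mod 103)
5^2 = (5^1)^2 ≡ 5^2 = 25 ≡ 25 (mod 103)
5^4 = (5^2)^2 ≡ 25^2 = 625 ≡ 7 (mod 103)
5^8 = (5^4)^2 ≡ 7^2 = 49 ≡ 49 (mod 103)
5^16 = (5^8)^2 ≡ 49^2 = 2401 ≡ 32 (mod 103)
5^19 = 5^16 · 5^2 · 5^1 ≡ 32 · 25 · 5 ≡ 86 (mod 103).
So A = 86. Jonas then computes K = A^b mod n = 86^13 mod 103.
86^1 ≡ 86 (mod 103)
86^2 = (86^1)^2 ≡ 86^2 = 7396 ≡ 83 (mod 103)
86^4 = (86^2)^2 ≡ 83^2 = 6889 ≡ 91 (mod 103)
86^8 = (86^4)^2 ≡ 91^2 = 8281 ≡ 41 (mod 103)
86^13 = 86^8 · 86^4 · 86^1 ≡ 41 · 91 · 86 ≡ 21 (mod 103).

21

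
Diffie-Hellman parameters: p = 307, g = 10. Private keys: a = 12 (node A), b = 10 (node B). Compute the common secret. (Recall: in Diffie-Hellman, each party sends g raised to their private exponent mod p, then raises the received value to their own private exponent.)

Node B sends B = g^b mod p = 10^10 mod 307.
10^1 ≡ 10 (mod 307)
10^2 = (10^1)^2 ≡ 10^2 = 100 ≡ 100 (mod 307)
10^4 = (10^2)^2 ≡ 100^2 = 10000 ≡ 176 (mod 307)
10^8 = (10^4)^2 ≡ 176^2 = 30976 ≡ 276 (mod 307)
10^10 = 10^8 · 10^2 ≡ 276 · 100 ≡ 277 (mod 307).
So B = 277. Node A then computes K = B^a mod p = 277^12 mod 307.
277^1 ≡ 277 (mod 307)
277^2 = (277^1)^2 ≡ 277^2 = 76729 ≡ 286 (mod 307)
277^4 = (277^2)^2 ≡ 286^2 = 81796 ≡ 134 (mod 307)
277^8 = (277^4)^2 ≡ 134^2 = 17956 ≡ 150 (mod 307)
277^12 = 277^8 · 277^4 ≡ 150 · 134 ≡ 145 (mod 307).

145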